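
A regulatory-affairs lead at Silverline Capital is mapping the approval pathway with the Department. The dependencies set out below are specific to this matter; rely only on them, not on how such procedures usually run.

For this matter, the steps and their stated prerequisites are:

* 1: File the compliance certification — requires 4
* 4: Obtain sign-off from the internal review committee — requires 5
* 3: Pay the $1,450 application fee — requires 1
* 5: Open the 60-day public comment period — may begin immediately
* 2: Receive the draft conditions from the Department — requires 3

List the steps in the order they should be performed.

Only 5 has no prerequisites, so it is first.
4 needed 5, now all done → 4.
1 is the only step now ready → 1.
Next only 3 has its prerequisites met → 3.
2 is the only step now ready → 2.

5, 4, 1, 3, 2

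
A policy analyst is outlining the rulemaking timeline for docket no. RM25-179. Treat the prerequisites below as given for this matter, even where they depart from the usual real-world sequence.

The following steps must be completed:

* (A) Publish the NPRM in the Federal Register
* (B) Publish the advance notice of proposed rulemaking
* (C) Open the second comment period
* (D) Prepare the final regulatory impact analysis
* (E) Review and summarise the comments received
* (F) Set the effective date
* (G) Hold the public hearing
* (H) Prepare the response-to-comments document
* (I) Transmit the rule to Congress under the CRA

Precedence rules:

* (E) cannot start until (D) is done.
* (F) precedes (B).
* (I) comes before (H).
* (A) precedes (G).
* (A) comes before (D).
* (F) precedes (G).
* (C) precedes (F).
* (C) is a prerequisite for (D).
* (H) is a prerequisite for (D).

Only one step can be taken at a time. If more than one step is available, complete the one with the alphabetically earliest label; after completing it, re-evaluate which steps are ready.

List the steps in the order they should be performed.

(A), (C) and (I) have no prerequisites; (A) has the earlier label, so (A) is first.
(C) and (I) are both available; (C) has the earlier label → (C).
(F) now also ready, so the ready set is {(F), (I)}; (F) has the earlier label → (F).
(B) and (G) now also ready, so the ready set is {(B), (G), (I)}; (B) has the earlier label → (B).
(G) and (I) are both available; (G) has the earlier label → (G).
That leaves (I) as the only ready step → (I).
Next only (H) has its prerequisites met → (H).
(D) needed (A), (C) and (H), now all done → (D).
(E) needed (D), now all done → (E).

(A), (C), (F), (B), (G), (I), (H), (D), (E)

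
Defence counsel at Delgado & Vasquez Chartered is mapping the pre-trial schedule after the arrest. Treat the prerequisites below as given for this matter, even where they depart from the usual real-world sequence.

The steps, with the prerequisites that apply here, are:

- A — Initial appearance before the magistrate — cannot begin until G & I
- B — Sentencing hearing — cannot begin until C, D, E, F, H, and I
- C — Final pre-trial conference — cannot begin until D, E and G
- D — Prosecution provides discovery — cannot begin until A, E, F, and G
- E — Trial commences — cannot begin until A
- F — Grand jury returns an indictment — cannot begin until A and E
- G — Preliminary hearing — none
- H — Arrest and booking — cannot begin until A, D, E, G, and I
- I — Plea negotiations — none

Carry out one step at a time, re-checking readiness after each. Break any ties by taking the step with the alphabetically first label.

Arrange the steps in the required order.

G → I → A → E → F → D → C → H → B

Nothing is required for G and I. G has the earlier label → G first.
I is the only step now ready → I.
A is the only step now ready → A.
That leaves E as the only ready step → E.
F is the only step now ready → F.
D needed A, E, F and G, now all done → D.
Ready: C and H. C has the earlier label → C.
H needed A, D, E, G and I, now all done → H.
B is the only step now ready → B.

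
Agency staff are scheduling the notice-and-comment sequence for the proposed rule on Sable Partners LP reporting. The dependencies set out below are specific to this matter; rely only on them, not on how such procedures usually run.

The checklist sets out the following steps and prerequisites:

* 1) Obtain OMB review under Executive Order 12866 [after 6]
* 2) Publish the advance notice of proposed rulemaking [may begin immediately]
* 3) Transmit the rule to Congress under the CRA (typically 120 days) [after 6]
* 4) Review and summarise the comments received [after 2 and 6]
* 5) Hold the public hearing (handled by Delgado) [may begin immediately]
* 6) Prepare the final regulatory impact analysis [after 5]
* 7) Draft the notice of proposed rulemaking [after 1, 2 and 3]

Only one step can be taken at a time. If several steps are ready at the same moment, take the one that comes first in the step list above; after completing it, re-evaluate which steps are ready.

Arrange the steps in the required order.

Nothing is required for 2 and 5. 2 is listed earlier → 2 first.
5 is the only step now ready → 5.
That leaves 6 as the only ready step → 6.
Now 1, 3 and 4 have their prerequisites met. 1 is listed earlier, so 1 next.
3 and 4 are both available; 3 is listed earlier → 3.
7 now also ready, so the ready set is {4, 7}; 4 is listed earlier → 4.
Next only 7 has its prerequisites met → 7.

2 5 6 1 3 4 7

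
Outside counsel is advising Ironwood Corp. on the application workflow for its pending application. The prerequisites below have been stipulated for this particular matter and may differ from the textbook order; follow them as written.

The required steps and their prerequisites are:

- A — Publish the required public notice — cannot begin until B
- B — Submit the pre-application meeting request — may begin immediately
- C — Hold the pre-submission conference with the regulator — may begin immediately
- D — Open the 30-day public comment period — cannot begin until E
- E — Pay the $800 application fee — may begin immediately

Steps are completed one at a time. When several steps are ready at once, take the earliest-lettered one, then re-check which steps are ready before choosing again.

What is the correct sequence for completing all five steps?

B, C and E have no prerequisites; B has the earlier label, so B is first.
Ready: A, C and E. A has the earlier label → A.
Ready: C and E. C has the earlier label → C.
That leaves E as the only ready step → E.
That leaves D as the only ready step → D.

B, A, C, E, D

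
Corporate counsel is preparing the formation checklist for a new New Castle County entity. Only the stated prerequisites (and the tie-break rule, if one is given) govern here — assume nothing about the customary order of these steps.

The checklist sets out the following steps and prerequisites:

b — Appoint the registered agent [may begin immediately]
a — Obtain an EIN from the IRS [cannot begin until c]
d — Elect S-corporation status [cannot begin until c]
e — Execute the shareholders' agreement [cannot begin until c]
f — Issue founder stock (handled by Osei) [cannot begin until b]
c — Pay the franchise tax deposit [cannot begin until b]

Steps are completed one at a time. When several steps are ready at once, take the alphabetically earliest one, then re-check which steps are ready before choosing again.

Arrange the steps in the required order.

b c a d e f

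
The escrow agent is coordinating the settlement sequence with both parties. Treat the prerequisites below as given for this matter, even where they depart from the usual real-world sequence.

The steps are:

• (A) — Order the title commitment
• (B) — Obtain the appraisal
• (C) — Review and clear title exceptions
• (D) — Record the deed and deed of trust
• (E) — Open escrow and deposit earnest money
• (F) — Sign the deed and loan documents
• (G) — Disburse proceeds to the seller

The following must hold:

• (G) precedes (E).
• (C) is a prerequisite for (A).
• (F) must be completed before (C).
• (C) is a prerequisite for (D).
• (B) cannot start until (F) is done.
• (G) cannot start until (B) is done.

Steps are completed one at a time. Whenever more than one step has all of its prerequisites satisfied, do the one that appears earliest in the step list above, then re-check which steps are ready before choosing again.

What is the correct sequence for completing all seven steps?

(F) is the only step with nothing outstanding, so it goes first.
(B) and (C) are both available; (B) is listed earlier → (B).
Ready: (C) and (G). (C) is listed earlier → (C).
(A) and (D) now also ready, so the ready set is {(A), (D), (G)}; (A) is listed earlier → (A).
Ready: (D) and (G). (D) is listed earlier → (D).
That leaves (G) as the only ready step → (G).
Next only (E) has its prerequisites met → (E).

(F) → (B) → (C) → (A) → (D) → (G) → (E)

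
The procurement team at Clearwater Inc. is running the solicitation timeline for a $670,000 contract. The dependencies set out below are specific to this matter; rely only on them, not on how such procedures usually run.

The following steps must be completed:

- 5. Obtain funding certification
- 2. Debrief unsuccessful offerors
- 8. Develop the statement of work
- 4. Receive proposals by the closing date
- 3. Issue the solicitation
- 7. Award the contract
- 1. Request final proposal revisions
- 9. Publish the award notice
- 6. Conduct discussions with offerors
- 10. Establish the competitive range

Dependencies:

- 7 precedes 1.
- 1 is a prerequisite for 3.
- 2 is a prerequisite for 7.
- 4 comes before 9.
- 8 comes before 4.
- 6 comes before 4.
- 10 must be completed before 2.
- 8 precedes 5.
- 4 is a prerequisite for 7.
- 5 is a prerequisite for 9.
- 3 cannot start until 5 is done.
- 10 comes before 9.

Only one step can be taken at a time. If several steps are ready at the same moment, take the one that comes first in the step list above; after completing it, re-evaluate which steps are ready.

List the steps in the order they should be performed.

8 5 6 4 10 2 7 1 3 9

8, 6 and 10 have no prerequisites; 8 is listed earlier, so 8 is first.
5 now also ready, so the ready set is {5, 6, 10}; 5 is listed earlier → 5.
Now 6 and 10 have their prerequisites met. 6 is listed earlier, so 6 next.
4 and 10 are both available; 4 is listed earlier → 4.
That leaves 10 as the only ready step → 10.
Ready: 2 and 9. 2 is listed earlier → 2.
7 now also ready, so the ready set is {7, 9}; 7 is listed earlier → 7.
Ready: 1 and 9. 1 is listed earlier → 1.
3 now also ready, so the ready set is {3, 9}; 3 is listed earlier → 3.
9 is the only step now ready → 9.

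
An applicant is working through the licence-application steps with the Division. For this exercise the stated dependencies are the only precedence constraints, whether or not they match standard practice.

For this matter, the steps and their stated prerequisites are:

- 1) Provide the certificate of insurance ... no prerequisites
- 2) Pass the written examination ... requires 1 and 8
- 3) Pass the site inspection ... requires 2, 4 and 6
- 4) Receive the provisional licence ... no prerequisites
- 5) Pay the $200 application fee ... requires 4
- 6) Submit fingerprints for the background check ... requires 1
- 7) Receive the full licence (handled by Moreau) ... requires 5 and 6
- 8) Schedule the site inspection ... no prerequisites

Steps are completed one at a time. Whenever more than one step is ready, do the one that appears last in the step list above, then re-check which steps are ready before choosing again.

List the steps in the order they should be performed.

Nothing is required for 8, 4 and 1. 8 is listed later → 8 first.
4 and 1 are both available; 4 is listed later → 4.
Ready: 5 and 1. 5 is listed later → 5.
Next only 1 has its prerequisites met → 1.
Ready: 6 and 2. 6 is listed later → 6.
Ready: 7 and 2. 7 is listed later → 7.
2 needed 8 and 1, now all done → 2.
That leaves 3 as the only ready step → 3.

8, 4, 5, 1, 6, 7, 2, 3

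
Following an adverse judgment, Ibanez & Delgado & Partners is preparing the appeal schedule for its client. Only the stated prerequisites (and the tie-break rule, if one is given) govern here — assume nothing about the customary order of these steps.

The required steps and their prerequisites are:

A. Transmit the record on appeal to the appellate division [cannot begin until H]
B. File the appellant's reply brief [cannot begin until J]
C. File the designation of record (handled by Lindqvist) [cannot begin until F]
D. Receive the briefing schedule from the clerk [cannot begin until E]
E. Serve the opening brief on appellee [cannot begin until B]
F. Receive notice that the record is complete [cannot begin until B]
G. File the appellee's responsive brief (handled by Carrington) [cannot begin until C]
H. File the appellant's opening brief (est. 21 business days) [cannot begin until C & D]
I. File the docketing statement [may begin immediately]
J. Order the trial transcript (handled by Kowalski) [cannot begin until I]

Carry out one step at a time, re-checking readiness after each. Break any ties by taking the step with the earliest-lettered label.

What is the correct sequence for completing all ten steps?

I J B E D F C G H A

Only I has no prerequisites, so it is first.
J is the only step now ready → J.
Next only B has its prerequisites met → B.
E and F are both available; E has the earlier label → E.
Ready: D and F. D has the earlier label → D.
F is the only step now ready → F.
That leaves C as the only ready step → C.
G and H are both available; G has the earlier label → G.
That leaves H as the only ready step → H.
A needed H, now all done → A.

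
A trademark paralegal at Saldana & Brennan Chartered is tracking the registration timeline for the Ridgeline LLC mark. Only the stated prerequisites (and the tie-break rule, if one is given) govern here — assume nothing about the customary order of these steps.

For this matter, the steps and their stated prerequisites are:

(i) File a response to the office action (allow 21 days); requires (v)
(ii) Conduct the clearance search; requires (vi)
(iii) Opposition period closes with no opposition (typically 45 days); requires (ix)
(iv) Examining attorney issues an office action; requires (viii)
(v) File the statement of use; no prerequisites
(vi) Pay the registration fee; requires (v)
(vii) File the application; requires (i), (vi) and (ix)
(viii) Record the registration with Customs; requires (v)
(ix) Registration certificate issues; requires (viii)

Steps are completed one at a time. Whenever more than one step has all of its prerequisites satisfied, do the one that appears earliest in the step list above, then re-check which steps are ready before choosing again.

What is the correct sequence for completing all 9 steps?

(v) → (i) → (vi) → (ii) → (viii) → (iv) → (ix) → (iii) → (vii)

(v) is the only step with nothing outstanding, so it goes first.
Ready: (i), (vi) and (viii). (i) is listed earlier → (i).
Ready: (vi) and (viii). (vi) is listed earlier → (vi).
Ready: (ii) and (viii). (ii) is listed earlier → (ii).
That leaves (viii) as the only ready step → (viii).
Ready: (iv) and (ix). (iv) is listed earlier → (iv).
That leaves (ix) as the only ready step → (ix).
Now (iii) and (vii) have their prerequisites met. (iii) is listed earlier, so (iii) next.
(vii) needed (i), (vi) and (ix), now all done → (vii).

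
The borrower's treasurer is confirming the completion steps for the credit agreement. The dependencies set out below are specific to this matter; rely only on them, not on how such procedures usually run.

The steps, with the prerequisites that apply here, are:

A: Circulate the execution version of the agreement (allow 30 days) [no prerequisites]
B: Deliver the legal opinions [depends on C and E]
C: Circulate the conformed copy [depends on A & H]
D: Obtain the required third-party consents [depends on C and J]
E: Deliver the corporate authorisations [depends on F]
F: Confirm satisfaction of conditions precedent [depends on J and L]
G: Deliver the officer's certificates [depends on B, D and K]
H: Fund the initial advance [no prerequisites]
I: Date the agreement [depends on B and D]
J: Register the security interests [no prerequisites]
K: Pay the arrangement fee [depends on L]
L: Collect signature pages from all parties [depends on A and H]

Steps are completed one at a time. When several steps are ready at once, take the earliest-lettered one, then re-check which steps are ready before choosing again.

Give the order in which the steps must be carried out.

Nothing is required for A, H and J. A has the earlier label → A first.
Now H and J have their prerequisites met. H has the earlier label, so H next.
C, J and L are all available; C has the earlier label → C.
Ready: J and L. J has the earlier label → J.
D now also ready, so the ready set is {D, L}; D has the earlier label → D.
That leaves L as the only ready step → L.
F and K are both available; F has the earlier label → F.
E now also ready, so the ready set is {E, K}; E has the earlier label → E.
B now also ready, so the ready set is {B, K}; B has the earlier label → B.
Now I and K have their prerequisites met. I has the earlier label, so I next.
Next only K has its prerequisites met → K.
Next only G has its prerequisites met → G.

A, H, C, J, D, L, F, E, B, I, K, G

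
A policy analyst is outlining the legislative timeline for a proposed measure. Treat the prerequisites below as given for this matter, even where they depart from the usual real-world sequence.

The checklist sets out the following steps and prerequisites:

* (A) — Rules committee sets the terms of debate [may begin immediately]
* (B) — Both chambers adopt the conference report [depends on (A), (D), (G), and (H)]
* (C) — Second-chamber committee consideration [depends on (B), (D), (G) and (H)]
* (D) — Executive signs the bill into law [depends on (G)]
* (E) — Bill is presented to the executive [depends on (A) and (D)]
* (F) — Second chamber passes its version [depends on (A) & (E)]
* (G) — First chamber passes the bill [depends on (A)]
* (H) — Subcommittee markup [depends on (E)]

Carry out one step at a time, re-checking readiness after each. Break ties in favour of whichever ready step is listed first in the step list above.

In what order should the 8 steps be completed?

Only (A) has no prerequisites, so it is first.
(G) needed (A), now all done → (G).
(D) needed (G), now all done → (D).
That leaves (E) as the only ready step → (E).
(F) and (H) are both available; (F) is listed earlier → (F).
(H) is the only step now ready → (H).
That leaves (B) as the only ready step → (B).
Next only (C) has its prerequisites met → (C).

(A) → (G) → (D) → (E) → (F) → (H) → (B) → (C)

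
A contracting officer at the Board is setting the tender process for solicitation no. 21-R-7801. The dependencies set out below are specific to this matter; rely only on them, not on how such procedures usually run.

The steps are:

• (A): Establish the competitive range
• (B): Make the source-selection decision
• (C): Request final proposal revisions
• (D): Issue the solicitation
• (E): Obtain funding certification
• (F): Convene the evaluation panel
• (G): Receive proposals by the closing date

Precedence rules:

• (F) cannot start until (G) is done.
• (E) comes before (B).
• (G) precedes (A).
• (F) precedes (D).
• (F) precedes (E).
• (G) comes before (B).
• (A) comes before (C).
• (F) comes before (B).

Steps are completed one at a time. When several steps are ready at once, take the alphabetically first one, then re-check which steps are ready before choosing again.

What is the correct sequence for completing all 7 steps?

(G), (A), (C), (F), (D), (E), (B)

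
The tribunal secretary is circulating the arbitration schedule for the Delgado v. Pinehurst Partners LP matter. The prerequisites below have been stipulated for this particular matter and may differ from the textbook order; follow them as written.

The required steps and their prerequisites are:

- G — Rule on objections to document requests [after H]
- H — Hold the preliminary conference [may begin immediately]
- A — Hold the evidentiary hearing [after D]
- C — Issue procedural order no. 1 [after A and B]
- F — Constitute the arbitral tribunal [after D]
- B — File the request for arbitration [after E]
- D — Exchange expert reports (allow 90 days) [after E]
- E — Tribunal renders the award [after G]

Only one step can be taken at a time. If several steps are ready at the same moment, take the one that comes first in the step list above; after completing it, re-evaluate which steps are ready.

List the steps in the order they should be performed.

H has no prerequisites → H first.
G needed H, now all done → G.
Next only E has its prerequisites met → E.
B and D are both available; B is listed earlier → B.
Next only D has its prerequisites met → D.
Ready: A and F. A is listed earlier → A.
C now also ready, so the ready set is {C, F}; C is listed earlier → C.
F needed D, now all done → F.

H, G, E, B, D, A, C, F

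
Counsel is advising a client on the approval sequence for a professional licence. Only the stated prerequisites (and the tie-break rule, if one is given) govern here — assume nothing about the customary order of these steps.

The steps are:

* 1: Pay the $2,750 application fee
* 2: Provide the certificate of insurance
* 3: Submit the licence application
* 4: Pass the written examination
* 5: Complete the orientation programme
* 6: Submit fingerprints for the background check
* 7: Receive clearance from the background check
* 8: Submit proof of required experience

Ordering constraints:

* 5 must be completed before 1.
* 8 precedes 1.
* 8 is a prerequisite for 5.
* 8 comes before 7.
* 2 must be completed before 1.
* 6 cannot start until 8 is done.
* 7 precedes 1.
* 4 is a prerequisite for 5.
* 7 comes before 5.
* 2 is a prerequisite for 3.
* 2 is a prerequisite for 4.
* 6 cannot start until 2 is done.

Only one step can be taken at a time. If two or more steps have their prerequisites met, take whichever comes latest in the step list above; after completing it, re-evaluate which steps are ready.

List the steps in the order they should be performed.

8, 7, 2, 6, 4, 5, 3, 1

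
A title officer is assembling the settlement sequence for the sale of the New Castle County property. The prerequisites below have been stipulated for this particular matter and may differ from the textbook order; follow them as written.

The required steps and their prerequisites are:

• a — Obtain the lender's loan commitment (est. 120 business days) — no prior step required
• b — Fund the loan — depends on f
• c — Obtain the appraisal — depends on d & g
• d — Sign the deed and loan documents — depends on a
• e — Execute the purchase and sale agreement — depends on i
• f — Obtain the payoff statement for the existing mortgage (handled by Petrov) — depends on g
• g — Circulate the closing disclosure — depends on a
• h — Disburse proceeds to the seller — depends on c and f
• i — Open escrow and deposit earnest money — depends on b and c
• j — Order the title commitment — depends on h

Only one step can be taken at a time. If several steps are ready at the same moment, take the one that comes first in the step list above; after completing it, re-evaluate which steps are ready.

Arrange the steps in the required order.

a, d, g, c, f, b, h, i, e, j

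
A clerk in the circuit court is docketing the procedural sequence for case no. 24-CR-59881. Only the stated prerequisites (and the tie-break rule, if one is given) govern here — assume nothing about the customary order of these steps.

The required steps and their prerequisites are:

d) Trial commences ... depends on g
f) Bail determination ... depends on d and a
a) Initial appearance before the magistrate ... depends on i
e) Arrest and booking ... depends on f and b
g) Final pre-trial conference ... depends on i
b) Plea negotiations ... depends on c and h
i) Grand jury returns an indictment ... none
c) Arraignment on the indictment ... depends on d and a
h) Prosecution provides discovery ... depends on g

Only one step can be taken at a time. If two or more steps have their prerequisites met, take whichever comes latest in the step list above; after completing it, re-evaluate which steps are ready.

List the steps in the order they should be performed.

i g h a d c b f e

Only i has no prerequisites, so it is first.
g and a are both available; g is listed later → g.
h and d now also ready, so the ready set is {h, a, d}; h is listed later → h.
Now a and d have their prerequisites met. a is listed later, so a next.
d needed g, now all done → d.
c and f are both available; c is listed later → c.
b now also ready, so the ready set is {b, f}; b is listed later → b.
f needed a and d, now all done → f.
e needed b and f, now all done → e.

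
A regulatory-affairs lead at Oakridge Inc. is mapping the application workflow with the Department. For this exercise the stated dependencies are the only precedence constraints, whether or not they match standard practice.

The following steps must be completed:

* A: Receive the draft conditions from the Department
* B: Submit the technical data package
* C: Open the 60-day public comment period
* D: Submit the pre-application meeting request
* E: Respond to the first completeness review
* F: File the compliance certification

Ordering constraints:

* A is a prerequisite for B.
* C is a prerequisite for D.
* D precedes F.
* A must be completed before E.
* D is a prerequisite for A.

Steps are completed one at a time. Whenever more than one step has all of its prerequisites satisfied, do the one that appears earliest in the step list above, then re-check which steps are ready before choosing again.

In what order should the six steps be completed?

C has no prerequisites → C first.
That leaves D as the only ready step → D.
A and F are both available; A is listed earlier → A.
Now B, E and F have their prerequisites met. B is listed earlier, so B next.
E and F are both available; E is listed earlier → E.
F is the only step now ready → F.

C D A B E F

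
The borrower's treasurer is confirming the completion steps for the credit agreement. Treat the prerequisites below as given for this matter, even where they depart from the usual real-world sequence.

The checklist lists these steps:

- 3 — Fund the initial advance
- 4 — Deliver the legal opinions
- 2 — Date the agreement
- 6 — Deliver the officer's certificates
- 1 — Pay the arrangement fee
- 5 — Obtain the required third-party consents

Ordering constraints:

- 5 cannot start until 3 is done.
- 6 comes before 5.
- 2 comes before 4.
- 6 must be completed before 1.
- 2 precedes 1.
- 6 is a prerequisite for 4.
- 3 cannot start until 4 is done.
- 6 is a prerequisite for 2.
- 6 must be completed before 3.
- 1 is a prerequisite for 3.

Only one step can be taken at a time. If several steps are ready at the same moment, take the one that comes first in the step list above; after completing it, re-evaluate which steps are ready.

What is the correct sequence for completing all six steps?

6, 2, 4, 1, 3, 5

6 has no prerequisites → 6 first.
2 needed 6, now all done → 2.
Now 4 and 1 have their prerequisites met. 4 is listed earlier, so 4 next.
Next only 1 has its prerequisites met → 1.
3 is the only step now ready → 3.
That leaves 5 as the only ready step → 5.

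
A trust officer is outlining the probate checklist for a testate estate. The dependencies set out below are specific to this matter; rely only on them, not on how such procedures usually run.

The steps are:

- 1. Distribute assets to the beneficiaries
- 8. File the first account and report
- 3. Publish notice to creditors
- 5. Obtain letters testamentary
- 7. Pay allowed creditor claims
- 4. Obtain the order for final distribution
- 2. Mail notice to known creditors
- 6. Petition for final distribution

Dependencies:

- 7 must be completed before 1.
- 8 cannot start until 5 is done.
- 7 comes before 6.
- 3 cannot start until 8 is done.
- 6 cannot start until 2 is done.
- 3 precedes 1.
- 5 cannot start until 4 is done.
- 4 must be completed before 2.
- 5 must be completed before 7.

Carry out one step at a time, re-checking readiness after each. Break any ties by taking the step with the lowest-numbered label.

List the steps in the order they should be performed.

4, 2, 5, 7, 6, 8, 3, 1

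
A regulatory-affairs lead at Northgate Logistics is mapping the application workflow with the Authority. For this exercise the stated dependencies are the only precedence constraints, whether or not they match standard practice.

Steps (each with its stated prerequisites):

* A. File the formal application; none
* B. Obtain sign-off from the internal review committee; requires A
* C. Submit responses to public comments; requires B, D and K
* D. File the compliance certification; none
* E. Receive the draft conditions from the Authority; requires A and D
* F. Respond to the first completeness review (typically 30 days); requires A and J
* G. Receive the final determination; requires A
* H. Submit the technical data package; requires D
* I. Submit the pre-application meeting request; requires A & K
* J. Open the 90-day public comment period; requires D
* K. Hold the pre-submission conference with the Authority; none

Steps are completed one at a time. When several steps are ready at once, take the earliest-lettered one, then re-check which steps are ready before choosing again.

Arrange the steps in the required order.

Nothing is required for A, D and K. A has the earlier label → A first.
B and G now also ready, so the ready set is {B, D, G, K}; B has the earlier label → B.
D, G and K are all available; D has the earlier label → D.
E, H and J now also ready, so the ready set is {E, G, H, J, K}; E has the earlier label → E.
G, H, J and K are all available; G has the earlier label → G.
H, J and K are all available; H has the earlier label → H.
Ready: J and K. J has the earlier label → J.
F and K are both available; F has the earlier label → F.
Next only K has its prerequisites met → K.
C and I are both available; C has the earlier label → C.
I needed A and K, now all done → I.

A, B, D, E, G, H, J, F, K, C, I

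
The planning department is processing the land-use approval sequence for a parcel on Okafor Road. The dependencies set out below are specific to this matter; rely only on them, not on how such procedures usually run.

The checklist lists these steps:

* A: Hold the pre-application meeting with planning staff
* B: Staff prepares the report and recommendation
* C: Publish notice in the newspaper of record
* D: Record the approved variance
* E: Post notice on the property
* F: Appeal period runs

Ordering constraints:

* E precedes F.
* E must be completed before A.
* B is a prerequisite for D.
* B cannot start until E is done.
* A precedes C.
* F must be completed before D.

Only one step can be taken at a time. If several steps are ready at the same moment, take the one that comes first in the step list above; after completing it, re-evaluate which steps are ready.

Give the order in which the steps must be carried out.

E A B C F D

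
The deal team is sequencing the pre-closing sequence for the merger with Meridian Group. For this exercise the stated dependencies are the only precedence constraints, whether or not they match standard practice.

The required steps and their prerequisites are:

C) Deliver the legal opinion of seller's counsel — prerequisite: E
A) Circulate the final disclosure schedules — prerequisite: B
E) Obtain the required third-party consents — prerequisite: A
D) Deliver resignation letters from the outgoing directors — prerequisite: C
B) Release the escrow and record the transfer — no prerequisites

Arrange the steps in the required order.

B A E C D

B is the only step with nothing outstanding, so it goes first.
Next only A has its prerequisites met → A.
E needed A, now all done → E.
C needed E, now all done → C.
D is the only step now ready → D.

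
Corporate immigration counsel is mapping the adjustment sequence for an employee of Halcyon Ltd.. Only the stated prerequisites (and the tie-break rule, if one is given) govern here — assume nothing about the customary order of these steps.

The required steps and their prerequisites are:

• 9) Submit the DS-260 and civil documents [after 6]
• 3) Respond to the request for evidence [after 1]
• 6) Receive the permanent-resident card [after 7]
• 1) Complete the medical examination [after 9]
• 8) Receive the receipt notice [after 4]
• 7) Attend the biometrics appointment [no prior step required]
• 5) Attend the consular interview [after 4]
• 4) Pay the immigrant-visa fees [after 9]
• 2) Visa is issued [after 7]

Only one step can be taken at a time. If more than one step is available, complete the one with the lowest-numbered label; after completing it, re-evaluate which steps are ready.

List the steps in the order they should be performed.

7 is the only step with nothing outstanding, so it goes first.
Now 2 and 6 have their prerequisites met. 2 has the earlier label, so 2 next.
6 needed 7, now all done → 6.
Next only 9 has its prerequisites met → 9.
Ready: 1 and 4. 1 has the earlier label → 1.
3 now also ready, so the ready set is {3, 4}; 3 has the earlier label → 3.
That leaves 4 as the only ready step → 4.
Ready: 5 and 8. 5 has the earlier label → 5.
8 needed 4, now all done → 8.

7 2 6 9 1 3 4 5 8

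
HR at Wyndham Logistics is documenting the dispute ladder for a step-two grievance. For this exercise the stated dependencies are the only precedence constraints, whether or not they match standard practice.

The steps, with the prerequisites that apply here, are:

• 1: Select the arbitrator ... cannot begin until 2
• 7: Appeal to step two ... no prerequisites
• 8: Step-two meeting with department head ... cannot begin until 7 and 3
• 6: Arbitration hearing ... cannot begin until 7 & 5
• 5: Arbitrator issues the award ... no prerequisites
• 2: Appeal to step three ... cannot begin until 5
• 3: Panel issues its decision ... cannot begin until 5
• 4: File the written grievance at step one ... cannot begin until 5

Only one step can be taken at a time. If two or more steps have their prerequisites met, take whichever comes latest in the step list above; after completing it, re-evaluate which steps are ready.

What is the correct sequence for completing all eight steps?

5, 4, 3, 2, 7, 6, 8, 1

5 and 7 have no prerequisites; 5 is listed later, so 5 is first.
Now 4, 3, 2 and 7 have their prerequisites met. 4 is listed later, so 4 next.
3, 2 and 7 are all available; 3 is listed later → 3.
2 and 7 are both available; 2 is listed later → 2.
1 now also ready, so the ready set is {7, 1}; 7 is listed later → 7.
6, 8 and 1 are all available; 6 is listed later → 6.
8 and 1 are both available; 8 is listed later → 8.
1 is the only step now ready → 1.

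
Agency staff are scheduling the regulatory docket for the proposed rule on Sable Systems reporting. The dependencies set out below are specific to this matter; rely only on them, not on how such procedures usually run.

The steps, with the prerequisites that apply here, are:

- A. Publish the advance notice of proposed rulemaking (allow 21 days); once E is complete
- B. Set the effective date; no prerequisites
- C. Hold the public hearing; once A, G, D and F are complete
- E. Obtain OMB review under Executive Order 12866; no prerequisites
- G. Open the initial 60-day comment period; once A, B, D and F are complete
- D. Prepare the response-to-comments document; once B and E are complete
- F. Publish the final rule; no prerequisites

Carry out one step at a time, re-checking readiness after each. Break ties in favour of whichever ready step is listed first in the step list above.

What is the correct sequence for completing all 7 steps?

Nothing is required for B, E and F. B is listed earlier → B first.
Now E and F have their prerequisites met. E is listed earlier, so E next.
Now A, D and F have their prerequisites met. A is listed earlier, so A next.
Now D and F have their prerequisites met. D is listed earlier, so D next.
Next only F has its prerequisites met → F.
That leaves G as the only ready step → G.
C is the only step now ready → C.

B, E, A, D, F, G, C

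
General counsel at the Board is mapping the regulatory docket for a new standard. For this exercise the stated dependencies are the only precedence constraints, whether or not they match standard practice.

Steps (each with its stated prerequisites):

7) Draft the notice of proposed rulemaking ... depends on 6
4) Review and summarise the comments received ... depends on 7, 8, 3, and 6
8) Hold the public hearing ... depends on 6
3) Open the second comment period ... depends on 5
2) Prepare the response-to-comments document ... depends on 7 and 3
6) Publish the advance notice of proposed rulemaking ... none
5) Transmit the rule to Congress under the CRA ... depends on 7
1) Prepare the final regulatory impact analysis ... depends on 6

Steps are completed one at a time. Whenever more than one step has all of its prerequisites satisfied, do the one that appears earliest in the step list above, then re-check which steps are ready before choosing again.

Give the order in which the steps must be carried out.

Only 6 has no prerequisites, so it is first.
Now 7, 8 and 1 have their prerequisites met. 7 is listed earlier, so 7 next.
8, 5 and 1 are all available; 8 is listed earlier → 8.
Now 5 and 1 have their prerequisites met. 5 is listed earlier, so 5 next.
3 and 1 are both available; 3 is listed earlier → 3.
4 and 2 now also ready, so the ready set is {4, 2, 1}; 4 is listed earlier → 4.
Now 2 and 1 have their prerequisites met. 2 is listed earlier, so 2 next.
1 needed 6, now all done → 1.

6 7 8 5 3 4 2 1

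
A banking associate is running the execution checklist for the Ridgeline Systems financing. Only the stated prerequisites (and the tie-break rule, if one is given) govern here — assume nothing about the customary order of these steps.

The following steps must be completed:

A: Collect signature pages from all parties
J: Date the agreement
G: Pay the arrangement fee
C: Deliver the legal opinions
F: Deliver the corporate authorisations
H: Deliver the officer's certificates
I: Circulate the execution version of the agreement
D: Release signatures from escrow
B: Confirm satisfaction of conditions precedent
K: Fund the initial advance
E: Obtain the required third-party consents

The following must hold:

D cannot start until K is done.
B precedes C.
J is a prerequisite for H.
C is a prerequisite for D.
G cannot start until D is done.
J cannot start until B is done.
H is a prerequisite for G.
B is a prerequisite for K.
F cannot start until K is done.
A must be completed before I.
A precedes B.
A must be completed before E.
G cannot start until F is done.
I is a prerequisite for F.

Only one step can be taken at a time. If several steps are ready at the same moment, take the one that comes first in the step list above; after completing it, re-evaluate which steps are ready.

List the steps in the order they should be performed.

A is the only step with nothing outstanding, so it goes first.
I, B and E are all available; I is listed earlier → I.
B and E are both available; B is listed earlier → B.
J, C and K now also ready, so the ready set is {J, C, K, E}; J is listed earlier → J.
Now C, H, K and E have their prerequisites met. C is listed earlier, so C next.
Now H, K and E have their prerequisites met. H is listed earlier, so H next.
K and E are both available; K is listed earlier → K.
Ready: F, D and E. F is listed earlier → F.
D and E are both available; D is listed earlier → D.
G now also ready, so the ready set is {G, E}; G is listed earlier → G.
Next only E has its prerequisites met → E.

A, I, B, J, C, H, K, F, D, G, E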